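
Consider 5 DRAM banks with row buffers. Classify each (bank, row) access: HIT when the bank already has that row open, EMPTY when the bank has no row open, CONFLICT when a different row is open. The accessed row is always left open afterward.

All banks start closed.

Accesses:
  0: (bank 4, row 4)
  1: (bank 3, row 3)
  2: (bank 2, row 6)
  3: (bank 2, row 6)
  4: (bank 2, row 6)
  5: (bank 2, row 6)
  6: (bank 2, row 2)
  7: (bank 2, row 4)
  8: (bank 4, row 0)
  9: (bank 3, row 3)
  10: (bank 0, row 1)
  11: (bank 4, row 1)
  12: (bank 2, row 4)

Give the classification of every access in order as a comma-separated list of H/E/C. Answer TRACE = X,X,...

#0 (4,4) E
#1 (3,3) E
#2 (2,6) E
#3 (2,6) H  (was 6)
#4 (2,6) H  (was 6)
#5 (2,6) H  (was 6)
#6 (2,2) C  (was 6)
#7 (2,4) C  (was 2)
#8 (4,0) C  (was 4)
#9 (3,3) H  (was 3)
#10 (0,1) E
#11 (4,1) C  (was 0)
#12 (2,4) H  (was 4)

TRACE = E,E,E,H,H,H,C,C,C,H,E,C,H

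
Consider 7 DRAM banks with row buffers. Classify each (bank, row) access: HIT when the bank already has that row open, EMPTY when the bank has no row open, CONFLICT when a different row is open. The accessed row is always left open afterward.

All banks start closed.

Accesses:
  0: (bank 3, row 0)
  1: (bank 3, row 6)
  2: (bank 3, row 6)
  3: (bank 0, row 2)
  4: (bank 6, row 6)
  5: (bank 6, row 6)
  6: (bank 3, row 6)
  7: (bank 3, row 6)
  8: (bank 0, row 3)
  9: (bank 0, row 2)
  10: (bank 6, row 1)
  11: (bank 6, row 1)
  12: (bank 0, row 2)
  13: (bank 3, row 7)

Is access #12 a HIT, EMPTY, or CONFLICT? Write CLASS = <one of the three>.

0: bank 3 row 0 — prev None → EMPTY
1: bank 3 row 6 — prev 0 → CONFLICT
2: bank 3 row 6 — prev 6 → HIT
3: bank 0 row 2 — prev None → EMPTY
4: bank 6 row 6 — prev None → EMPTY
5: bank 6 row 6 — prev 6 → HIT
6: bank 3 row 6 — prev 6 → HIT
7: bank 3 row 6 — prev 6 → HIT
8: bank 0 row 3 — prev 2 → CONFLICT
9: bank 0 row 2 — prev 3 → CONFLICT
10: bank 6 row 1 — prev 6 → CONFLICT
11: bank 6 row 1 — prev 1 → HIT
12: bank 0 row 2 — prev 2 → HIT
13: bank 3 row 7 — prev 6 → CONFLICT

CLASS = HIT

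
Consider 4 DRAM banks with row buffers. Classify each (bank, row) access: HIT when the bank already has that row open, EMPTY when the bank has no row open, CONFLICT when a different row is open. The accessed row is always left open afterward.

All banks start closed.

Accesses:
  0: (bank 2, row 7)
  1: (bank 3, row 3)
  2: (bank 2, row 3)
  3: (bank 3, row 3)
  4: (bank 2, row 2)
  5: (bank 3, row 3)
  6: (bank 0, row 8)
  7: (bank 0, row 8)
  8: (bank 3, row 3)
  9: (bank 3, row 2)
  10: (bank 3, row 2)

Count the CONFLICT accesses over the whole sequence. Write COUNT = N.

COUNT = 3

step 0: bank2 None->7 [EMPTY]
step 1: bank3 None->3 [EMPTY]
step 2: bank2 7->3 [CONFLICT]
step 3: bank3 3->3 [HIT]
step 4: bank2 3->2 [CONFLICT]
step 5: bank3 3->3 [HIT]
step 6: bank0 None->8 [EMPTY]
step 7: bank0 8->8 [HIT]
step 8: bank3 3->3 [HIT]
step 9: bank3 3->2 [CONFLICT]
step 10: bank3 2->2 [HIT]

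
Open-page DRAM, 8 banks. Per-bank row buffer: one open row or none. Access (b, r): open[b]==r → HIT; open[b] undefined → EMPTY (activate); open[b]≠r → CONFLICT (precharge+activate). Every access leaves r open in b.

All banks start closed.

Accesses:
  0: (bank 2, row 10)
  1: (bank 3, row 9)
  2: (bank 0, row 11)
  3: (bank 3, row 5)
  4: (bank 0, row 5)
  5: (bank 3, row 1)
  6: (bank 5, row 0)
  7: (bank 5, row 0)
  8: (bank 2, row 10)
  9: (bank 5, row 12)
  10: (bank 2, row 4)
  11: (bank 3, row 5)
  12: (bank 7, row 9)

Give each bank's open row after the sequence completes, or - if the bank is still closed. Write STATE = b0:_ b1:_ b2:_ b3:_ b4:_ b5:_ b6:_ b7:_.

  [0] b2 r10: no row ⇒ E
  [1] b3 r9: no row ⇒ E
  [2] b0 r11: no row ⇒ E
  [3] b3 r5: had r9 ⇒ C
  [4] b0 r5: had r11 ⇒ C
  [5] b3 r1: had r5 ⇒ C
  [6] b5 r0: no row ⇒ E
  [7] b5 r0: had r0 ⇒ H
  [8] b2 r10: had r10 ⇒ H
  [9] b5 r12: had r0 ⇒ C
  [10] b2 r4: had r10 ⇒ C
  [11] b3 r5: had r1 ⇒ C
  [12] b7 r9: no row ⇒ E

STATE = b0:5 b1:- b2:4 b3:5 b4:- b5:12 b6:- b7:9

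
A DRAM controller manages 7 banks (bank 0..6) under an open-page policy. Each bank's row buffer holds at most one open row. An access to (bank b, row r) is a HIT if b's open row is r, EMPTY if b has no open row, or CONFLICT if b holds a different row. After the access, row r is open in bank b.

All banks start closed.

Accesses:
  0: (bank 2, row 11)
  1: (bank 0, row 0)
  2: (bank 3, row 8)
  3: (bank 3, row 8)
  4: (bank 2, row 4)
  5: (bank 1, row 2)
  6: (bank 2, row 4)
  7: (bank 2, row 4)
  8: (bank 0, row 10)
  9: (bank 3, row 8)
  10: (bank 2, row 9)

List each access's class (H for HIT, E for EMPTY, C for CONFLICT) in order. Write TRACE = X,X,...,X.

TRACE = E,E,E,H,C,E,H,H,C,H,C

  [0] b2 r11: no row ⇒ E
  [1] b0 r0: no row ⇒ E
  [2] b3 r8: no row ⇒ E
  [3] b3 r8: had r8 ⇒ H
  [4] b2 r4: had r11 ⇒ C
  [5] b1 r2: no row ⇒ E
  [6] b2 r4: had r4 ⇒ H
  [7] b2 r4: had r4 ⇒ H
  [8] b0 r10: had r0 ⇒ C
  [9] b3 r8: had r8 ⇒ H
  [10] b2 r9: had r4 ⇒ C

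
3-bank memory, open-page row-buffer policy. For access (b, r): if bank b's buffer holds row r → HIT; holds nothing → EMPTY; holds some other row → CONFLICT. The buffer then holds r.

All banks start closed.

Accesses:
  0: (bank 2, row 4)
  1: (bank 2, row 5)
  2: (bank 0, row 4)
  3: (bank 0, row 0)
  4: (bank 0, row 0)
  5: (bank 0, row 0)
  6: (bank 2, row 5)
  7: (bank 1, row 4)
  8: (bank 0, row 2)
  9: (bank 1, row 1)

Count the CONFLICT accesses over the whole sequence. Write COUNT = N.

COUNT = 4

#0 (2,4) E
#1 (2,5) C  (was 4)
#2 (0,4) E
#3 (0,0) C  (was 4)
#4 (0,0) H  (was 0)
#5 (0,0) H  (was 0)
#6 (2,5) H  (was 5)
#7 (1,4) E
#8 (0,2) C  (was 0)
#9 (1,1) C  (was 4)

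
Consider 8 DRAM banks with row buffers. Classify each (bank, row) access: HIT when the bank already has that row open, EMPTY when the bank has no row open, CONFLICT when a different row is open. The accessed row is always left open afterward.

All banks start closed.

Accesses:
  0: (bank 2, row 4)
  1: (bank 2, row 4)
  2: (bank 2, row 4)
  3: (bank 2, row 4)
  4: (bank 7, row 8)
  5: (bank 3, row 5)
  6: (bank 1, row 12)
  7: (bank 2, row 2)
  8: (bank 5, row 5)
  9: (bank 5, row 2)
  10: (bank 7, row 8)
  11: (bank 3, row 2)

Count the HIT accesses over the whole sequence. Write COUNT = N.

0: bank 2 row 4 — prev None → EMPTY
1: bank 2 row 4 — prev 4 → HIT
2: bank 2 row 4 — prev 4 → HIT
3: bank 2 row 4 — prev 4 → HIT
4: bank 7 row 8 — prev None → EMPTY
5: bank 3 row 5 — prev None → EMPTY
6: bank 1 row 12 — prev None → EMPTY
7: bank 2 row 2 — prev 4 → CONFLICT
8: bank 5 row 5 — prev None → EMPTY
9: bank 5 row 2 — prev 5 → CONFLICT
10: bank 7 row 8 — prev 8 → HIT
11: bank 3 row 2 — prev 5 → CONFLICT

COUNT = 4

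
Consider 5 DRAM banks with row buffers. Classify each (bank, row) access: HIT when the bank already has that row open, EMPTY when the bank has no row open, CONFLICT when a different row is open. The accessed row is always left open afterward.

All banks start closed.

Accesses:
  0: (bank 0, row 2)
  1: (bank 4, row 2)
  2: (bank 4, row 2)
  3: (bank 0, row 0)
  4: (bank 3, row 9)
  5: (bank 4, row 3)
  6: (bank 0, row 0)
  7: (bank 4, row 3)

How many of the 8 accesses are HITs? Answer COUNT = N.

COUNT = 3

  [0] b0 r2: no row ⇒ E
  [1] b4 r2: no row ⇒ E
  [2] b4 r2: had r2 ⇒ H
  [3] b0 r0: had r2 ⇒ C
  [4] b3 r9: no row ⇒ E
  [5] b4 r3: had r2 ⇒ C
  [6] b0 r0: had r0 ⇒ H
  [7] b4 r3: had r3 ⇒ H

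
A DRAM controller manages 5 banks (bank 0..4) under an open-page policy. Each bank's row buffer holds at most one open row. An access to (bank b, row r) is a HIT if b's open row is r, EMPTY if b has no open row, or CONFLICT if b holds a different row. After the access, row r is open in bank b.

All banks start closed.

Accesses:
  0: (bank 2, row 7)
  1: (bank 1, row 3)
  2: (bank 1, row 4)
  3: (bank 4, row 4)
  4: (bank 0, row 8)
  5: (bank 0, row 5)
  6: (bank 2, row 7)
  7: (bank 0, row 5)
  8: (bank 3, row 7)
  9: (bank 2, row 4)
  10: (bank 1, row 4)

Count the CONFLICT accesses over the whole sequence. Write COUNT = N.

#0 (2,7) E
#1 (1,3) E
#2 (1,4) C  (was 3)
#3 (4,4) E
#4 (0,8) E
#5 (0,5) C  (was 8)
#6 (2,7) H  (was 7)
#7 (0,5) H  (was 5)
#8 (3,7) E
#9 (2,4) C  (was 7)
#10 (1,4) H  (was 4)

COUNT = 3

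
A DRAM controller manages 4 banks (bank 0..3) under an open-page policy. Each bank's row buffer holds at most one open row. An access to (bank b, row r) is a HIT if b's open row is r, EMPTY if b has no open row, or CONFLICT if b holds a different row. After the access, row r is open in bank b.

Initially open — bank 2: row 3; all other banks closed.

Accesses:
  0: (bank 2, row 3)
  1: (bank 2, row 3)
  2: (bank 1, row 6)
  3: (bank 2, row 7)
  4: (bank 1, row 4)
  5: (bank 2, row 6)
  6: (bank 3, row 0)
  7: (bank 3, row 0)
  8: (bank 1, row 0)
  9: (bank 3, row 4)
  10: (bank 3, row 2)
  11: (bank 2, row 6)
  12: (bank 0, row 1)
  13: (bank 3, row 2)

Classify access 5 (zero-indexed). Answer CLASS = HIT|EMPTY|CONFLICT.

  [0] b2 r3: had r3 ⇒ H
  [1] b2 r3: had r3 ⇒ H
  [2] b1 r6: no row ⇒ E
  [3] b2 r7: had r3 ⇒ C
  [4] b1 r4: had r6 ⇒ C
  [5] b2 r6: had r7 ⇒ C
  [6] b3 r0: no row ⇒ E
  [7] b3 r0: had r0 ⇒ H
  [8] b1 r0: had r4 ⇒ C
  [9] b3 r4: had r0 ⇒ C
  [10] b3 r2: had r4 ⇒ C
  [11] b2 r6: had r6 ⇒ H
  [12] b0 r1: no row ⇒ E
  [13] b3 r2: had r2 ⇒ H

CLASS = CONFLICT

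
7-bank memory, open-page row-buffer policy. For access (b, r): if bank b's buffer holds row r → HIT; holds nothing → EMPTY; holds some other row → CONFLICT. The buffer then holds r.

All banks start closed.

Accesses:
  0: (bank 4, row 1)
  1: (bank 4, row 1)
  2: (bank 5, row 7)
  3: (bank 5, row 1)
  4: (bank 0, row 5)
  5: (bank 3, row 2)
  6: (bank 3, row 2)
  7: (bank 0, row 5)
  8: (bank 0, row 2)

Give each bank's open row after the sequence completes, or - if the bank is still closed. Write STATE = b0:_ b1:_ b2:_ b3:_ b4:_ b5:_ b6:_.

  [0] b4 r1: no row ⇒ E
  [1] b4 r1: had r1 ⇒ H
  [2] b5 r7: no row ⇒ E
  [3] b5 r1: had r7 ⇒ C
  [4] b0 r5: no row ⇒ E
  [5] b3 r2: no row ⇒ E
  [6] b3 r2: had r2 ⇒ H
  [7] b0 r5: had r5 ⇒ H
  [8] b0 r2: had r5 ⇒ C

STATE = b0:2 b1:- b2:- b3:2 b4:1 b5:1 b6:-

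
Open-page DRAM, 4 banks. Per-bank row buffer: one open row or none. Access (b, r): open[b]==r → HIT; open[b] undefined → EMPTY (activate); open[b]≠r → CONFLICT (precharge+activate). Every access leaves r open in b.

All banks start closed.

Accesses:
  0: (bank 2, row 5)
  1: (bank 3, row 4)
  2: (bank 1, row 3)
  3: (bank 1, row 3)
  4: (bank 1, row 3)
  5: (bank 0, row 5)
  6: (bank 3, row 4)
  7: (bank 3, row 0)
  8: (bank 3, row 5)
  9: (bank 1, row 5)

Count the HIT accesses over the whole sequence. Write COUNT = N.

step 0: bank2 None->5 [EMPTY]
step 1: bank3 None->4 [EMPTY]
step 2: bank1 None->3 [EMPTY]
step 3: bank1 3->3 [HIT]
step 4: bank1 3->3 [HIT]
step 5: bank0 None->5 [EMPTY]
step 6: bank3 4->4 [HIT]
step 7: bank3 4->0 [CONFLICT]
step 8: bank3 0->5 [CONFLICT]
step 9: bank1 3->5 [CONFLICT]

COUNT = 3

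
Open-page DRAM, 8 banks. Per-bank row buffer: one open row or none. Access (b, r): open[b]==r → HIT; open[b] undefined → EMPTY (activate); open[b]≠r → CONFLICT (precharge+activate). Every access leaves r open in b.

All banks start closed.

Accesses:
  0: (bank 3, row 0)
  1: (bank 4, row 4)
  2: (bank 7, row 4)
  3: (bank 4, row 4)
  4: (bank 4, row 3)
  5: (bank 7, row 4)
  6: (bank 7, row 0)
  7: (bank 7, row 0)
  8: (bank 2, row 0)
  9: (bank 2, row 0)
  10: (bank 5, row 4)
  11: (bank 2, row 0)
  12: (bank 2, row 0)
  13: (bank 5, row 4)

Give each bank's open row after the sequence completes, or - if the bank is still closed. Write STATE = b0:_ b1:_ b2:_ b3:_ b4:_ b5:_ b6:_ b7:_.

STATE = b0:- b1:- b2:0 b3:0 b4:3 b5:4 b6:- b7:0

0: bank 3 row 0 — prev None → EMPTY
1: bank 4 row 4 — prev None → EMPTY
2: bank 7 row 4 — prev None → EMPTY
3: bank 4 row 4 — prev 4 → HIT
4: bank 4 row 3 — prev 4 → CONFLICT
5: bank 7 row 4 — prev 4 → HIT
6: bank 7 row 0 — prev 4 → CONFLICT
7: bank 7 row 0 — prev 0 → HIT
8: bank 2 row 0 — prev None → EMPTY
9: bank 2 row 0 — prev 0 → HIT
10: bank 5 row 4 — prev None → EMPTY
11: bank 2 row 0 — prev 0 → HIT
12: bank 2 row 0 — prev 0 → HIT
13: bank 5 row 4 — prev 4 → HIT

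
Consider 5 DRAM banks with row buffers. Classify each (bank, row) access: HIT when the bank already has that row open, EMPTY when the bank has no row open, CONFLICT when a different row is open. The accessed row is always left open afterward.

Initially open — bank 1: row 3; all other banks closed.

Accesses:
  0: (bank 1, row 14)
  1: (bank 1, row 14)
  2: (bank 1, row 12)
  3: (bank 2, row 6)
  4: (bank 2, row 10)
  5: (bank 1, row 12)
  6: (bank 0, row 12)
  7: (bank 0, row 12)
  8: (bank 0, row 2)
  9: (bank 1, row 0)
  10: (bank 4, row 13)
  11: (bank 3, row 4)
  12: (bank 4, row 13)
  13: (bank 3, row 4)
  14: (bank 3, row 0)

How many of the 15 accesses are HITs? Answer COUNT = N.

#0 (1,14) C  (was 3)
#1 (1,14) H  (was 14)
#2 (1,12) C  (was 14)
#3 (2,6) E
#4 (2,10) C  (was 6)
#5 (1,12) H  (was 12)
#6 (0,12) E
#7 (0,12) H  (was 12)
#8 (0,2) C  (was 12)
#9 (1,0) C  (was 12)
#10 (4,13) E
#11 (3,4) E
#12 (4,13) H  (was 13)
#13 (3,4) H  (was 4)
#14 (3,0) C  (was 4)

COUNT = 5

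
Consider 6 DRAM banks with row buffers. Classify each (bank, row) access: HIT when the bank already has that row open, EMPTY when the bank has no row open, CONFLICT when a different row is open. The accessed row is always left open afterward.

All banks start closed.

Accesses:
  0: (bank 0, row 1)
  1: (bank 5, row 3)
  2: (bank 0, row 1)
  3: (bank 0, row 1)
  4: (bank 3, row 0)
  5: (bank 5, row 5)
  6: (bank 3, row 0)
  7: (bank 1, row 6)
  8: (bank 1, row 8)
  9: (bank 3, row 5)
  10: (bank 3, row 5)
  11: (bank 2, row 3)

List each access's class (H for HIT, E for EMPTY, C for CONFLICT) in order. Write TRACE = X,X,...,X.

TRACE = E,E,H,H,E,C,H,E,C,C,H,E

step 0: bank0 None->1 [EMPTY]
step 1: bank5 None->3 [EMPTY]
step 2: bank0 1->1 [HIT]
step 3: bank0 1->1 [HIT]
step 4: bank3 None->0 [EMPTY]
step 5: bank5 3->5 [CONFLICT]
step 6: bank3 0->0 [HIT]
step 7: bank1 None->6 [EMPTY]
step 8: bank1 6->8 [CONFLICT]
step 9: bank3 0->5 [CONFLICT]
step 10: bank3 5->5 [HIT]
step 11: bank2 None->3 [EMPTY]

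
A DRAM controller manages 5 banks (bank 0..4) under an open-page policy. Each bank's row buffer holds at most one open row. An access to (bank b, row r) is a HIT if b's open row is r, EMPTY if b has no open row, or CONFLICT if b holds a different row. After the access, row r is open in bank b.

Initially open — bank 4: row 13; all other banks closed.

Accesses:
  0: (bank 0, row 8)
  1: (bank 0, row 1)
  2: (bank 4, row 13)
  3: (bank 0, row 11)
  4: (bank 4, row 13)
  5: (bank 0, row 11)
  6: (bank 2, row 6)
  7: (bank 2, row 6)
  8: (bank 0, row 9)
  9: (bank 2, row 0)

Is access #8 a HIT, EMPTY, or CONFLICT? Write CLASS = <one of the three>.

0: bank 0 row 8 — prev None → EMPTY
1: bank 0 row 1 — prev 8 → CONFLICT
2: bank 4 row 13 — prev 13 → HIT
3: bank 0 row 11 — prev 1 → CONFLICT
4: bank 4 row 13 — prev 13 → HIT
5: bank 0 row 11 — prev 11 → HIT
6: bank 2 row 6 — prev None → EMPTY
7: bank 2 row 6 — prev 6 → HIT
8: bank 0 row 9 — prev 11 → CONFLICT
9: bank 2 row 0 — prev 6 → CONFLICT

CLASS = CONFLICT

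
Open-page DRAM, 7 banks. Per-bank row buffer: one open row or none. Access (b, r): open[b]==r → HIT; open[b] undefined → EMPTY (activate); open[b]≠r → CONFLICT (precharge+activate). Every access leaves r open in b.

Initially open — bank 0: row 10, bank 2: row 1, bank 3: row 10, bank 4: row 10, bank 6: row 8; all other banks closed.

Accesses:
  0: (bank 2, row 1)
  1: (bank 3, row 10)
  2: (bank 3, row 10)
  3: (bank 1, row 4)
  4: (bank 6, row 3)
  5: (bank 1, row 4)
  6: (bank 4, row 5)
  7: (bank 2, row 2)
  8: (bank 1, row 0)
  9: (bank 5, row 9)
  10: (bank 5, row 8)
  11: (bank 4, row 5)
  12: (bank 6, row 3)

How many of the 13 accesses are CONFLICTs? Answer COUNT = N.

0: bank 2 row 1 — prev 1 → HIT
1: bank 3 row 10 — prev 10 → HIT
2: bank 3 row 10 — prev 10 → HIT
3: bank 1 row 4 — prev None → EMPTY
4: bank 6 row 3 — prev 8 → CONFLICT
5: bank 1 row 4 — prev 4 → HIT
6: bank 4 row 5 — prev 10 → CONFLICT
7: bank 2 row 2 — prev 1 → CONFLICT
8: bank 1 row 0 — prev 4 → CONFLICT
9: bank 5 row 9 — prev None → EMPTY
10: bank 5 row 8 — prev 9 → CONFLICT
11: bank 4 row 5 — prev 5 → HIT
12: bank 6 row 3 — prev 3 → HIT

COUNT = 5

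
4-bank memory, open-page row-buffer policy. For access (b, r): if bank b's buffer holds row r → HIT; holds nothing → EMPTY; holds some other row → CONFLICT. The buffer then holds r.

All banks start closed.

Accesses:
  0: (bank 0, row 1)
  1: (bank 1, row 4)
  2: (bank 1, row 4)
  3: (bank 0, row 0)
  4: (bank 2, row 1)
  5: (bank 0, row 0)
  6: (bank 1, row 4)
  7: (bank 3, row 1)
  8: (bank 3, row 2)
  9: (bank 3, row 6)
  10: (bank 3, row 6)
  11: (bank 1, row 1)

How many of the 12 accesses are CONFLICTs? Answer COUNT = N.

COUNT = 4

#0 (0,1) E
#1 (1,4) E
#2 (1,4) H  (was 4)
#3 (0,0) C  (was 1)
#4 (2,1) E
#5 (0,0) H  (was 0)
#6 (1,4) H  (was 4)
#7 (3,1) E
#8 (3,2) C  (was 1)
#9 (3,6) C  (was 2)
#10 (3,6) H  (was 6)
#11 (1,1) C  (was 4)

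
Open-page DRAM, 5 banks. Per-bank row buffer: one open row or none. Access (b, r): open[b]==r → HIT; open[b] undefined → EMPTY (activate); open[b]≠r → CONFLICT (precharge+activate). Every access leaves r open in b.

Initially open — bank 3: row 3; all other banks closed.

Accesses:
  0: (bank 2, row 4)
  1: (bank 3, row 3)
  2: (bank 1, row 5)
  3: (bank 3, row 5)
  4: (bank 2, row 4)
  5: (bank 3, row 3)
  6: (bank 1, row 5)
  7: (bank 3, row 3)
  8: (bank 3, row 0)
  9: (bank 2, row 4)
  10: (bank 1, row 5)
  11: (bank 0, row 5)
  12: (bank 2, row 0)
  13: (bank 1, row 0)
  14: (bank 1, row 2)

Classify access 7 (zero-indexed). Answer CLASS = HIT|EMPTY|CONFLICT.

CLASS = HIT

  [0] b2 r4: no row ⇒ E
  [1] b3 r3: had r3 ⇒ H
  [2] b1 r5: no row ⇒ E
  [3] b3 r5: had r3 ⇒ C
  [4] b2 r4: had r4 ⇒ H
  [5] b3 r3: had r5 ⇒ C
  [6] b1 r5: had r5 ⇒ H
  [7] b3 r3: had r3 ⇒ H
  [8] b3 r0: had r3 ⇒ C
  [9] b2 r4: had r4 ⇒ H
  [10] b1 r5: had r5 ⇒ H
  [11] b0 r5: no row ⇒ E
  [12] b2 r0: had r4 ⇒ C
  [13] b1 r0: had r5 ⇒ C
  [14] b1 r2: had r0 ⇒ C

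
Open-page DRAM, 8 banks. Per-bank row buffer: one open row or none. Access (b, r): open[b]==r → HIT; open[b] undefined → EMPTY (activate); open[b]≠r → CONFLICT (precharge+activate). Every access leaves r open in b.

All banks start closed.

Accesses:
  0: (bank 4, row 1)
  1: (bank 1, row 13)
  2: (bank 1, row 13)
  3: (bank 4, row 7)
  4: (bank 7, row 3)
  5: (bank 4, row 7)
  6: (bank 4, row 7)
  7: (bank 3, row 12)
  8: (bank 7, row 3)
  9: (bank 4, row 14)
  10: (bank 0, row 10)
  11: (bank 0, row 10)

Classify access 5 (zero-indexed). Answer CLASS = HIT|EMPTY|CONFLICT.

CLASS = HIT

0: bank 4 row 1 — prev None → EMPTY
1: bank 1 row 13 — prev None → EMPTY
2: bank 1 row 13 — prev 13 → HIT
3: bank 4 row 7 — prev 1 → CONFLICT
4: bank 7 row 3 — prev None → EMPTY
5: bank 4 row 7 — prev 7 → HIT
6: bank 4 row 7 — prev 7 → HIT
7: bank 3 row 12 — prev None → EMPTY
8: bank 7 row 3 — prev 3 → HIT
9: bank 4 row 14 — prev 7 → CONFLICT
10: bank 0 row 10 — prev None → EMPTY
11: bank 0 row 10 — prev 10 → HIT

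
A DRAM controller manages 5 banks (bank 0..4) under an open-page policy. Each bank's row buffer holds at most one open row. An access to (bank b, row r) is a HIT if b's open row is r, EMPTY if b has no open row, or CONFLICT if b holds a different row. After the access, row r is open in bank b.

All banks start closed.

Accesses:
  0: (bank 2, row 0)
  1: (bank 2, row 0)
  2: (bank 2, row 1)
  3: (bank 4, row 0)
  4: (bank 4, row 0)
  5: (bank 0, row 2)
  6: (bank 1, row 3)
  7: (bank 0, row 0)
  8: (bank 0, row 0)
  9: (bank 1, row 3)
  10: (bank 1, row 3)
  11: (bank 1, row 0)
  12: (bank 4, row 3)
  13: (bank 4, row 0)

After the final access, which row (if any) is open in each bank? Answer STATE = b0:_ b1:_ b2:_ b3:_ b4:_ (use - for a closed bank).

#0 (2,0) E
#1 (2,0) H  (was 0)
#2 (2,1) C  (was 0)
#3 (4,0) E
#4 (4,0) H  (was 0)
#5 (0,2) E
#6 (1,3) E
#7 (0,0) C  (was 2)
#8 (0,0) H  (was 0)
#9 (1,3) H  (was 3)
#10 (1,3) H  (was 3)
#11 (1,0) C  (was 3)
#12 (4,3) C  (was 0)
#13 (4,0) C  (was 3)

STATE = b0:0 b1:0 b2:1 b3:- b4:0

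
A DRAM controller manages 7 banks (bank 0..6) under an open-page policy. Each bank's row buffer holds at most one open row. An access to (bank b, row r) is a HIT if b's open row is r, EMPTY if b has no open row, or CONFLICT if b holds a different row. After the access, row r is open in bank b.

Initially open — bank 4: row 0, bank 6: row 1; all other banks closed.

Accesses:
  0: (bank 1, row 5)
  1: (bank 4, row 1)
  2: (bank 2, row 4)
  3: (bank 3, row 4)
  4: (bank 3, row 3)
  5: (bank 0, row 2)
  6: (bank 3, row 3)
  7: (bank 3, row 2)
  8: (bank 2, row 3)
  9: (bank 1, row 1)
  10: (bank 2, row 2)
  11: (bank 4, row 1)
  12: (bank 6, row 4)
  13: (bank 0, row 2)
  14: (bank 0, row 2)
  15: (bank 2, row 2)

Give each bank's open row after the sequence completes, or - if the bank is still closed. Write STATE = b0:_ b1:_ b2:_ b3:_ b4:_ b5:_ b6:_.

STATE = b0:2 b1:1 b2:2 b3:2 b4:1 b5:- b6:4

step 0: bank1 None->5 [EMPTY]
step 1: bank4 0->1 [CONFLICT]
step 2: bank2 None->4 [EMPTY]
step 3: bank3 None->4 [EMPTY]
step 4: bank3 4->3 [CONFLICT]
step 5: bank0 None->2 [EMPTY]
step 6: bank3 3->3 [HIT]
step 7: bank3 3->2 [CONFLICT]
step 8: bank2 4->3 [CONFLICT]
step 9: bank1 5->1 [CONFLICT]
step 10: bank2 3->2 [CONFLICT]
step 11: bank4 1->1 [HIT]
step 12: bank6 1->4 [CONFLICT]
step 13: bank0 2->2 [HIT]
step 14: bank0 2->2 [HIT]
step 15: bank2 2->2 [HIT]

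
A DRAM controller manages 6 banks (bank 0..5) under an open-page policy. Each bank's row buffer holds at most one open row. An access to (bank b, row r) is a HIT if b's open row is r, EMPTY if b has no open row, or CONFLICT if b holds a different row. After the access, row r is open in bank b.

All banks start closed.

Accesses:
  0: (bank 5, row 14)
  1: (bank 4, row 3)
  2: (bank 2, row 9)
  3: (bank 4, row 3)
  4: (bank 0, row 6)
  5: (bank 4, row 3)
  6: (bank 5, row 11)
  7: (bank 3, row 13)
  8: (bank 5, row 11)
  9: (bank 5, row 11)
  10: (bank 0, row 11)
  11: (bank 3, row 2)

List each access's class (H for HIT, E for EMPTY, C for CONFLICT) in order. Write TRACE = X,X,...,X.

TRACE = E,E,E,H,E,H,C,E,H,H,C,C

#0 (5,14) E
#1 (4,3) E
#2 (2,9) E
#3 (4,3) H  (was 3)
#4 (0,6) E
#5 (4,3) H  (was 3)
#6 (5,11) C  (was 14)
#7 (3,13) E
#8 (5,11) H  (was 11)
#9 (5,11) H  (was 11)
#10 (0,11) C  (was 6)
#11 (3,2) C  (was 13)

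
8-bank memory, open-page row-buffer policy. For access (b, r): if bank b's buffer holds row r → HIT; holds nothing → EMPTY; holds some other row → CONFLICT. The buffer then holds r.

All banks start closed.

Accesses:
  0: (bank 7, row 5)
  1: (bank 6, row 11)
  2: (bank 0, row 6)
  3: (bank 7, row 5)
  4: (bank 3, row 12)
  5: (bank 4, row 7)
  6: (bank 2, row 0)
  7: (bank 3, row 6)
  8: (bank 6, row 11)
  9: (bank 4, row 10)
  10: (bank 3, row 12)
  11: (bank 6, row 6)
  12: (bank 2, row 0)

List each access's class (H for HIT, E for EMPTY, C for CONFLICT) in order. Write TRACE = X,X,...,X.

TRACE = E,E,E,H,E,E,E,C,H,C,C,C,H

  [0] b7 r5: no row ⇒ E
  [1] b6 r11: no row ⇒ E
  [2] b0 r6: no row ⇒ E
  [3] b7 r5: had r5 ⇒ H
  [4] b3 r12: no row ⇒ E
  [5] b4 r7: no row ⇒ E
  [6] b2 r0: no row ⇒ E
  [7] b3 r6: had r12 ⇒ C
  [8] b6 r11: had r11 ⇒ H
  [9] b4 r10: had r7 ⇒ C
  [10] b3 r12: had r6 ⇒ C
  [11] b6 r6: had r11 ⇒ C
  [12] b2 r0: had r0 ⇒ H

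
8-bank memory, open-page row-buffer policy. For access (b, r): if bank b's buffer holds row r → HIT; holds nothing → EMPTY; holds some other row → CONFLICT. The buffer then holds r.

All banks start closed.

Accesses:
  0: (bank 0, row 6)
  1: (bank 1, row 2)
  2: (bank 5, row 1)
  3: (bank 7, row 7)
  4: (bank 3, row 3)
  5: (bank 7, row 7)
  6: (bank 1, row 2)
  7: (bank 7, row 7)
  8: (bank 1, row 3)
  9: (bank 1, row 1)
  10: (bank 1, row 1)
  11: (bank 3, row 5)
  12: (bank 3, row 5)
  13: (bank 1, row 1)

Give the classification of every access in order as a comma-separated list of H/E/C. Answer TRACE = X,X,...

TRACE = E,E,E,E,E,H,H,H,C,C,H,C,H,H

0: bank 0 row 6 — prev None → EMPTY
1: bank 1 row 2 — prev None → EMPTY
2: bank 5 row 1 — prev None → EMPTY
3: bank 7 row 7 — prev None → EMPTY
4: bank 3 row 3 — prev None → EMPTY
5: bank 7 row 7 — prev 7 → HIT
6: bank 1 row 2 — prev 2 → HIT
7: bank 7 row 7 — prev 7 → HIT
8: bank 1 row 3 — prev 2 → CONFLICT
9: bank 1 row 1 — prev 3 → CONFLICT
10: bank 1 row 1 — prev 1 → HIT
11: bank 3 row 5 — prev 3 → CONFLICT
12: bank 3 row 5 — prev 5 → HIT
13: bank 1 row 1 — prev 1 → HIT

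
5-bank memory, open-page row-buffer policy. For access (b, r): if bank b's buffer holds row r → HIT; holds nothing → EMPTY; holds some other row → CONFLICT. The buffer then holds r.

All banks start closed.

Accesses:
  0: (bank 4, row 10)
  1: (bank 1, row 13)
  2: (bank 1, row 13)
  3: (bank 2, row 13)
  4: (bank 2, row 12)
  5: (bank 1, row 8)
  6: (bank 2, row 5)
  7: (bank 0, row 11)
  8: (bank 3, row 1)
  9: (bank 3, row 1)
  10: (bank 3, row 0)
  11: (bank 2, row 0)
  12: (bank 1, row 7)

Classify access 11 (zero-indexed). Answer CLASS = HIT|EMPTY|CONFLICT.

#0 (4,10) E
#1 (1,13) E
#2 (1,13) H  (was 13)
#3 (2,13) E
#4 (2,12) C  (was 13)
#5 (1,8) C  (was 13)
#6 (2,5) C  (was 12)
#7 (0,11) E
#8 (3,1) E
#9 (3,1) H  (was 1)
#10 (3,0) C  (was 1)
#11 (2,0) C  (was 5)
#12 (1,7) C  (was 8)

CLASS = CONFLICT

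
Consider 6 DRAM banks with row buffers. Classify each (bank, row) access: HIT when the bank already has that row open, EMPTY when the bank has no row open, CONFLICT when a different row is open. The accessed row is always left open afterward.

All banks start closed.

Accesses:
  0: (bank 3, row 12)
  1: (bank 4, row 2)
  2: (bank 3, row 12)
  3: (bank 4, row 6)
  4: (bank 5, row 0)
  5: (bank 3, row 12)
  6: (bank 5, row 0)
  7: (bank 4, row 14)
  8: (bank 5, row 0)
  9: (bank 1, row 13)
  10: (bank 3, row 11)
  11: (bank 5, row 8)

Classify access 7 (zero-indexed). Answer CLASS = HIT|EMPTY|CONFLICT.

  [0] b3 r12: no row ⇒ E
  [1] b4 r2: no row ⇒ E
  [2] b3 r12: had r12 ⇒ H
  [3] b4 r6: had r2 ⇒ C
  [4] b5 r0: no row ⇒ E
  [5] b3 r12: had r12 ⇒ H
  [6] b5 r0: had r0 ⇒ H
  [7] b4 r14: had r6 ⇒ C
  [8] b5 r0: had r0 ⇒ H
  [9] b1 r13: no row ⇒ E
  [10] b3 r11: had r12 ⇒ C
  [11] b5 r8: had r0 ⇒ C

CLASS = CONFLICT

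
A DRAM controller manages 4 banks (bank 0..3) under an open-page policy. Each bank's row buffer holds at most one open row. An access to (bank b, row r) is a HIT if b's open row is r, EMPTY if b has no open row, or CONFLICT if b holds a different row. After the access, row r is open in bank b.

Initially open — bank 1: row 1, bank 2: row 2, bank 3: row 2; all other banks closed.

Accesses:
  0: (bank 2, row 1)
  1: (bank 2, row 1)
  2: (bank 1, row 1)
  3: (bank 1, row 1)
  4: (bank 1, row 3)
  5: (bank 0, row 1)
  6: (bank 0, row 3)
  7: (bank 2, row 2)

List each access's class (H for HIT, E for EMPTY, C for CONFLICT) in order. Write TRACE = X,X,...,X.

step 0: bank2 2->1 [CONFLICT]
step 1: bank2 1->1 [HIT]
step 2: bank1 1->1 [HIT]
step 3: bank1 1->1 [HIT]
step 4: bank1 1->3 [CONFLICT]
step 5: bank0 None->1 [EMPTY]
step 6: bank0 1->3 [CONFLICT]
step 7: bank2 1->2 [CONFLICT]

TRACE = C,H,H,H,C,E,C,C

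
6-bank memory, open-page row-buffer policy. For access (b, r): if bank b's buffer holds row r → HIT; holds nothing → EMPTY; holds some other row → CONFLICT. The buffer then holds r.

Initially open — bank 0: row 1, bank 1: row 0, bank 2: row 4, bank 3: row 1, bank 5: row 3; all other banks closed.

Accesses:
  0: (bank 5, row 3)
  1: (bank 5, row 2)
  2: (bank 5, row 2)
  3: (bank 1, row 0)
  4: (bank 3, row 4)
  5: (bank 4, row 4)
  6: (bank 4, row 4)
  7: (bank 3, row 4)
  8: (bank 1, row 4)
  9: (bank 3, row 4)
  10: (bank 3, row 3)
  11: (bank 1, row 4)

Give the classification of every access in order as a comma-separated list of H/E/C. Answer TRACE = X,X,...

step 0: bank5 3->3 [HIT]
step 1: bank5 3->2 [CONFLICT]
step 2: bank5 2->2 [HIT]
step 3: bank1 0->0 [HIT]
step 4: bank3 1->4 [CONFLICT]
step 5: bank4 None->4 [EMPTY]
step 6: bank4 4->4 [HIT]
step 7: bank3 4->4 [HIT]
step 8: bank1 0->4 [CONFLICT]
step 9: bank3 4->4 [HIT]
step 10: bank3 4->3 [CONFLICT]
step 11: bank1 4->4 [HIT]

TRACE = H,C,H,H,C,E,H,H,C,H,C,H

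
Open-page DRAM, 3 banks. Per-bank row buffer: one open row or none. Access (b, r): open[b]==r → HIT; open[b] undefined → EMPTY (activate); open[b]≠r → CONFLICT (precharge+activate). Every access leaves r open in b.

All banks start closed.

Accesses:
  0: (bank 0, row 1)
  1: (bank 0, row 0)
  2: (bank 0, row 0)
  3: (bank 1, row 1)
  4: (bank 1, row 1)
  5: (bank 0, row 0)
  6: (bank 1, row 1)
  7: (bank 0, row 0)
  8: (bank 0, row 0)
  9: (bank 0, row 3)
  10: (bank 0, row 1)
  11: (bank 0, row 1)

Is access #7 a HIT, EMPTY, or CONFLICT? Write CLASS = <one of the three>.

CLASS = HIT

step 0: bank0 None->1 [EMPTY]
step 1: bank0 1->0 [CONFLICT]
step 2: bank0 0->0 [HIT]
step 3: bank1 None->1 [EMPTY]
step 4: bank1 1->1 [HIT]
step 5: bank0 0->0 [HIT]
step 6: bank1 1->1 [HIT]
step 7: bank0 0->0 [HIT]
step 8: bank0 0->0 [HIT]
step 9: bank0 0->3 [CONFLICT]
step 10: bank0 3->1 [CONFLICT]
step 11: bank0 1->1 [HIT]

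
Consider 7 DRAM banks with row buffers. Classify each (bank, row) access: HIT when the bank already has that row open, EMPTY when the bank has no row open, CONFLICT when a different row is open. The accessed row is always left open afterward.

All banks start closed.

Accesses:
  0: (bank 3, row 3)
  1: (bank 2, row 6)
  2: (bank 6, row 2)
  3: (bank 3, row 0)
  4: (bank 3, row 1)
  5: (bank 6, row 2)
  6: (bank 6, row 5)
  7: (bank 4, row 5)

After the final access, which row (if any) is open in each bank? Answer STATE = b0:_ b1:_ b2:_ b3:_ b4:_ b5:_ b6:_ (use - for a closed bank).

step 0: bank3 None->3 [EMPTY]
step 1: bank2 None->6 [EMPTY]
step 2: bank6 None->2 [EMPTY]
step 3: bank3 3->0 [CONFLICT]
step 4: bank3 0->1 [CONFLICT]
step 5: bank6 2->2 [HIT]
step 6: bank6 2->5 [CONFLICT]
step 7: bank4 None->5 [EMPTY]

STATE = b0:- b1:- b2:6 b3:1 b4:5 b5:- b6:5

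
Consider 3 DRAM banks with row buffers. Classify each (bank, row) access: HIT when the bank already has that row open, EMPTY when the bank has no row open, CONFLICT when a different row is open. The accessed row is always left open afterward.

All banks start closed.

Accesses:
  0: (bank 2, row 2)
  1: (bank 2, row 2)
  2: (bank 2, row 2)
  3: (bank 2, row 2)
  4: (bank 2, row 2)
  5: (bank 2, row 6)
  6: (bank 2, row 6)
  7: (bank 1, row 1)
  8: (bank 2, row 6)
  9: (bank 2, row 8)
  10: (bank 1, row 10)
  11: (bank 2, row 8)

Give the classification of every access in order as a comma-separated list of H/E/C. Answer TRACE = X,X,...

TRACE = E,H,H,H,H,C,H,E,H,C,C,H

step 0: bank2 None->2 [EMPTY]
step 1: bank2 2->2 [HIT]
step 2: bank2 2->2 [HIT]
step 3: bank2 2->2 [HIT]
step 4: bank2 2->2 [HIT]
step 5: bank2 2->6 [CONFLICT]
step 6: bank2 6->6 [HIT]
step 7: bank1 None->1 [EMPTY]
step 8: bank2 6->6 [HIT]
step 9: bank2 6->8 [CONFLICT]
step 10: bank1 1->10 [CONFLICT]
step 11: bank2 8->8 [HIT]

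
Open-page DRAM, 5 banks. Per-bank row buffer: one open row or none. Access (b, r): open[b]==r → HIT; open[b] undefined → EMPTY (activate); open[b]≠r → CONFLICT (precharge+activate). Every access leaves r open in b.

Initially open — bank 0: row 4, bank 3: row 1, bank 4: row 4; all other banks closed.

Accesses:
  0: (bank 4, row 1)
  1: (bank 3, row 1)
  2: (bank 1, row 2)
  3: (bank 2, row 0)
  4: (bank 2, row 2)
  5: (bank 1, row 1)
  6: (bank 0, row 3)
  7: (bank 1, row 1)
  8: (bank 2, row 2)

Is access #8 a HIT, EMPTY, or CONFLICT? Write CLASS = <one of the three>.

CLASS = HIT

0: bank 4 row 1 — prev 4 → CONFLICT
1: bank 3 row 1 — prev 1 → HIT
2: bank 1 row 2 — prev None → EMPTY
3: bank 2 row 0 — prev None → EMPTY
4: bank 2 row 2 — prev 0 → CONFLICT
5: bank 1 row 1 — prev 2 → CONFLICT
6: bank 0 row 3 — prev 4 → CONFLICT
7: bank 1 row 1 — prev 1 → HIT
8: bank 2 row 2 — prev 2 → HIT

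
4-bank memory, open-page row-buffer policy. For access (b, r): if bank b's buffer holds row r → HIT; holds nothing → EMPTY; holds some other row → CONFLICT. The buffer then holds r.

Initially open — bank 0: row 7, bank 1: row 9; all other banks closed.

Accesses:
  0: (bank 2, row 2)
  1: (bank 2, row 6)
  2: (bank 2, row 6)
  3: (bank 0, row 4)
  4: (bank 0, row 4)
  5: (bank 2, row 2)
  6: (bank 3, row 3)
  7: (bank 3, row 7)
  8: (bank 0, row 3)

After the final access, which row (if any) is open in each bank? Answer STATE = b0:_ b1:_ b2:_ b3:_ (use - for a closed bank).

STATE = b0:3 b1:9 b2:2 b3:7

0: bank 2 row 2 — prev None → EMPTY
1: bank 2 row 6 — prev 2 → CONFLICT
2: bank 2 row 6 — prev 6 → HIT
3: bank 0 row 4 — prev 7 → CONFLICT
4: bank 0 row 4 — prev 4 → HIT
5: bank 2 row 2 — prev 6 → CONFLICT
6: bank 3 row 3 — prev None → EMPTY
7: bank 3 row 7 — prev 3 → CONFLICT
8: bank 0 row 3 — prev 4 → CONFLICT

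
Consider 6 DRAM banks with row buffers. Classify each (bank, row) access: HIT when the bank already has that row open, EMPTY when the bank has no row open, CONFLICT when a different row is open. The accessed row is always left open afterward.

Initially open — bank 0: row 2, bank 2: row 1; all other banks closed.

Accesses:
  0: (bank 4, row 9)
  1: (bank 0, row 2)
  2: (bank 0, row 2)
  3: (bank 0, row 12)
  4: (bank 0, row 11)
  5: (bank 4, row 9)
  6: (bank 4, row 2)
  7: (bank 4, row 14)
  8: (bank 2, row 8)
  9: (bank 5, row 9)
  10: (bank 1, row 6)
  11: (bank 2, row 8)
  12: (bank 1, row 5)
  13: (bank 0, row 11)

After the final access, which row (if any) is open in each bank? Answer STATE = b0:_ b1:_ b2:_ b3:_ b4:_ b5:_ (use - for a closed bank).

STATE = b0:11 b1:5 b2:8 b3:- b4:14 b5:9

0: bank 4 row 9 — prev None → EMPTY
1: bank 0 row 2 — prev 2 → HIT
2: bank 0 row 2 — prev 2 → HIT
3: bank 0 row 12 — prev 2 → CONFLICT
4: bank 0 row 11 — prev 12 → CONFLICT
5: bank 4 row 9 — prev 9 → HIT
6: bank 4 row 2 — prev 9 → CONFLICT
7: bank 4 row 14 — prev 2 → CONFLICT
8: bank 2 row 8 — prev 1 → CONFLICT
9: bank 5 row 9 — prev None → EMPTY
10: bank 1 row 6 — prev None → EMPTY
11: bank 2 row 8 — prev 8 → HIT
12: bank 1 row 5 — prev 6 → CONFLICT
13: bank 0 row 11 — prev 11 → HIT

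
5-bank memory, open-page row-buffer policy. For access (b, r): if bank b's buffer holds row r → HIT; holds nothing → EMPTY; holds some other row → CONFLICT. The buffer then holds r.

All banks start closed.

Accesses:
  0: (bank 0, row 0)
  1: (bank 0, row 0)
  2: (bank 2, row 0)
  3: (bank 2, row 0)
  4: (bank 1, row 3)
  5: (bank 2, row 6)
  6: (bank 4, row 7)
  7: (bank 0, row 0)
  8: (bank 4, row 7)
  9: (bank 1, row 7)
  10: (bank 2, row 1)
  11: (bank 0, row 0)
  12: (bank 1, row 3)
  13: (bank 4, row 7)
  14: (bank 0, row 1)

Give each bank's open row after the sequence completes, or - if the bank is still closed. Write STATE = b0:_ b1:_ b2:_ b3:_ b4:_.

0: bank 0 row 0 — prev None → EMPTY
1: bank 0 row 0 — prev 0 → HIT
2: bank 2 row 0 — prev None → EMPTY
3: bank 2 row 0 — prev 0 → HIT
4: bank 1 row 3 — prev None → EMPTY
5: bank 2 row 6 — prev 0 → CONFLICT
6: bank 4 row 7 — prev None → EMPTY
7: bank 0 row 0 — prev 0 → HIT
8: bank 4 row 7 — prev 7 → HIT
9: bank 1 row 7 — prev 3 → CONFLICT
10: bank 2 row 1 — prev 6 → CONFLICT
11: bank 0 row 0 — prev 0 → HIT
12: bank 1 row 3 — prev 7 → CONFLICT
13: bank 4 row 7 — prev 7 → HIT
14: bank 0 row 1 — prev 0 → CONFLICT

STATE = b0:1 b1:3 b2:1 b3:- b4:7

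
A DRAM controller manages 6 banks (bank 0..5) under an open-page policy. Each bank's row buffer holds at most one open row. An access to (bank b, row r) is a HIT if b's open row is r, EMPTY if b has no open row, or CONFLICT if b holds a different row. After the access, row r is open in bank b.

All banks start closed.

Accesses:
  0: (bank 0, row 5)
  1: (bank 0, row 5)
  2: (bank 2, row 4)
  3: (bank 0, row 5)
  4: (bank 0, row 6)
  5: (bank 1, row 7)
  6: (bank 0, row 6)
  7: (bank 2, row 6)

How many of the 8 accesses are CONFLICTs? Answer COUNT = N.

COUNT = 2

0: bank 0 row 5 — prev None → EMPTY
1: bank 0 row 5 — prev 5 → HIT
2: bank 2 row 4 — prev None → EMPTY
3: bank 0 row 5 — prev 5 → HIT
4: bank 0 row 6 — prev 5 → CONFLICT
5: bank 1 row 7 — prev None → EMPTY
6: bank 0 row 6 — prev 6 → HIT
7: bank 2 row 6 — prev 4 → CONFLICT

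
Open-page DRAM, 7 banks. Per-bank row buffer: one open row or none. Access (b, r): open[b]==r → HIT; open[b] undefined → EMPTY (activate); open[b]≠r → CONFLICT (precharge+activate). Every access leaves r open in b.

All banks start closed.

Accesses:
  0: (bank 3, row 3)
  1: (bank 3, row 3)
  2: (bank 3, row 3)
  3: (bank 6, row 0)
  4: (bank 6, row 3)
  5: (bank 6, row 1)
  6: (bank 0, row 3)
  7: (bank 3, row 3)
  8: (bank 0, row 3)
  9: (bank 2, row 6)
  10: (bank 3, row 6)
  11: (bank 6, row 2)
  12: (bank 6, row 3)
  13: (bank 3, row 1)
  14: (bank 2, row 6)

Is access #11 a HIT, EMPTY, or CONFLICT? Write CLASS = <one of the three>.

CLASS = CONFLICT

0: bank 3 row 3 — prev None → EMPTY
1: bank 3 row 3 — prev 3 → HIT
2: bank 3 row 3 — prev 3 → HIT
3: bank 6 row 0 — prev None → EMPTY
4: bank 6 row 3 — prev 0 → CONFLICT
5: bank 6 row 1 — prev 3 → CONFLICT
6: bank 0 row 3 — prev None → EMPTY
7: bank 3 row 3 — prev 3 → HIT
8: bank 0 row 3 — prev 3 → HIT
9: bank 2 row 6 — prev None → EMPTY
10: bank 3 row 6 — prev 3 → CONFLICT
11: bank 6 row 2 — prev 1 → CONFLICT
12: bank 6 row 3 — prev 2 → CONFLICT
13: bank 3 row 1 — prev 6 → CONFLICT
14: bank 2 row 6 — prev 6 → HIT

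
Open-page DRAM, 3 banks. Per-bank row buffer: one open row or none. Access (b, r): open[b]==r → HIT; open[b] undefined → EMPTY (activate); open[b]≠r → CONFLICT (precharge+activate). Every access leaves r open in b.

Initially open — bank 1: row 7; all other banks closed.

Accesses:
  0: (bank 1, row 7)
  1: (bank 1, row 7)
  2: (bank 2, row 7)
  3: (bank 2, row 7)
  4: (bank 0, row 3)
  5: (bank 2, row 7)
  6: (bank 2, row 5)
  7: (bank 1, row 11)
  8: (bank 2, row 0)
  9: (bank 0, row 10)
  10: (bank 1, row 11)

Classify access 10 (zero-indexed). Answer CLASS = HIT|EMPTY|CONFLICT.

step 0: bank1 7->7 [HIT]
step 1: bank1 7->7 [HIT]
step 2: bank2 None->7 [EMPTY]
step 3: bank2 7->7 [HIT]
step 4: bank0 None->3 [EMPTY]
step 5: bank2 7->7 [HIT]
step 6: bank2 7->5 [CONFLICT]
step 7: bank1 7->11 [CONFLICT]
step 8: bank2 5->0 [CONFLICT]
step 9: bank0 3->10 [CONFLICT]
step 10: bank1 11->11 [HIT]

CLASS = HIT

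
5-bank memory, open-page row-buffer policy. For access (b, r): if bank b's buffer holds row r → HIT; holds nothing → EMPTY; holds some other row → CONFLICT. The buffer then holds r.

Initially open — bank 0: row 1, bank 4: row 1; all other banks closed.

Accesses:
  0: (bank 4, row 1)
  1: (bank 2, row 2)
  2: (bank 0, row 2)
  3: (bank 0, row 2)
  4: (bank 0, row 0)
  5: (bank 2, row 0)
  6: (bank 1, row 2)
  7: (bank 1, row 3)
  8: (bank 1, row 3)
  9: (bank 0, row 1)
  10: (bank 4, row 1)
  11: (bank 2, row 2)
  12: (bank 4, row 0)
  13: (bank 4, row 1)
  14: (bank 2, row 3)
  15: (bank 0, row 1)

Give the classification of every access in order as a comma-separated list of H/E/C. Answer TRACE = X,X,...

  [0] b4 r1: had r1 ⇒ H
  [1] b2 r2: no row ⇒ E
  [2] b0 r2: had r1 ⇒ C
  [3] b0 r2: had r2 ⇒ H
  [4] b0 r0: had r2 ⇒ C
  [5] b2 r0: had r2 ⇒ C
  [6] b1 r2: no row ⇒ E
  [7] b1 r3: had r2 ⇒ C
  [8] b1 r3: had r3 ⇒ H
  [9] b0 r1: had r0 ⇒ C
  [10] b4 r1: had r1 ⇒ H
  [11] b2 r2: had r0 ⇒ C
  [12] b4 r0: had r1 ⇒ C
  [13] b4 r1: had r0 ⇒ C
  [14] b2 r3: had r2 ⇒ C
  [15] b0 r1: had r1 ⇒ H

TRACE = H,E,C,H,C,C,E,C,H,C,H,C,C,C,C,H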